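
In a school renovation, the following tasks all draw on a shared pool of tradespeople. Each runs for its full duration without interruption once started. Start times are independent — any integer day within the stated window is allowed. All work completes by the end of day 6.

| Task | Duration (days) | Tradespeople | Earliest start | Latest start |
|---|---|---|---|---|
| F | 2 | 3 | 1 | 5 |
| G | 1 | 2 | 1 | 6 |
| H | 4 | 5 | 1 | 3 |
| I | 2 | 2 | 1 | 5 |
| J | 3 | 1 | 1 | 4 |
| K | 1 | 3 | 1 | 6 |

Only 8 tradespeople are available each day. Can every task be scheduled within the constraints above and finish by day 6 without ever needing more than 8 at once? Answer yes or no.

Schedule F@1, G@1, H@3, I@4, J@1, K@2: d1:6  d2:7  d3:6  d4:7  d5:7  d6:5 — peak 7 ≤ 8.

yes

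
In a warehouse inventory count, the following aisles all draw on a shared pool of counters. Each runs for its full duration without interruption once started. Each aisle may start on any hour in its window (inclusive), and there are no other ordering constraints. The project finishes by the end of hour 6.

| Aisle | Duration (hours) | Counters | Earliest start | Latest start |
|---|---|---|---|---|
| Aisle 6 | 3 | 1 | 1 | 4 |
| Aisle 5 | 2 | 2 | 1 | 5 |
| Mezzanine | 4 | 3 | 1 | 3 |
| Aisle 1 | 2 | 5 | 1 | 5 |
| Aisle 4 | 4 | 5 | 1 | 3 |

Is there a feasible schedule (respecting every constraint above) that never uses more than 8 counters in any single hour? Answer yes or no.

no

Total counter-hours = 49; over 6 hours the average is 49/6 > 8, so some hour must exceed 8.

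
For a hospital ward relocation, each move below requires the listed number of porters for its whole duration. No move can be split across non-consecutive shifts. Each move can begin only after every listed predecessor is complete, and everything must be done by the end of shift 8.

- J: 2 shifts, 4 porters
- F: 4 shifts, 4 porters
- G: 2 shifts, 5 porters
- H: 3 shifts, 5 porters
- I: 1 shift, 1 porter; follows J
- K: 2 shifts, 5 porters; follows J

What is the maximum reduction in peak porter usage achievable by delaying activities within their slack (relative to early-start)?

9

Early-start peak: s1:18  s2:18  s3:15  s4:9  s5:0  s6:0  s7:0  s8:0 ⇒ 18.
Leveled (J@1, F@3, G@1, H@3, I@6, K@7): s1:9  s2:9  s3:9  s4:9  s5:9  s6:5  s7:5  s8:5 ⇒ 9.
Reduction 18 − 9 = 9.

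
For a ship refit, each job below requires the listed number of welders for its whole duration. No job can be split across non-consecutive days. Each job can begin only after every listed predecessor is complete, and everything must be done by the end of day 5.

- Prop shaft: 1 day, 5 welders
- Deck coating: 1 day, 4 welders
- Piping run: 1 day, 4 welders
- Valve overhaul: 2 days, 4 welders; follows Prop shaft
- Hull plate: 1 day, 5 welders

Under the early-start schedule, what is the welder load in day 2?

At early start, day 2 has: Valve overhaul.
Demand: 4 = 4.

4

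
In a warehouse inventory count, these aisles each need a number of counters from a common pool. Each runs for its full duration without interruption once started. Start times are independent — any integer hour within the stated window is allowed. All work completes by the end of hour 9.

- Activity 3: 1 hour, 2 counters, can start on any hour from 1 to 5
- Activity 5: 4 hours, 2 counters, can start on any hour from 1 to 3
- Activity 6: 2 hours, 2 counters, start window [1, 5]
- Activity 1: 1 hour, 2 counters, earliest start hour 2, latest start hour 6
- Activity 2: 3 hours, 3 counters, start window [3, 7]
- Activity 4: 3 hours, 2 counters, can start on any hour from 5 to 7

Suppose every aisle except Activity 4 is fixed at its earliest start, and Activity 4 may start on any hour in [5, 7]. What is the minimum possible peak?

6

Activity 4@5: h1:6  h2:6  h3:5  h4:5  h5:5  h6:2  h7:2  h8:0  h9:0 → peak 6
Activity 4@6: h1:6  h2:6  h3:5  h4:5  h5:3  h6:2  h7:2  h8:2  h9:0 → peak 6
Activity 4@7: h1:6  h2:6  h3:5  h4:5  h5:3  h6:0  h7:2  h8:2  h9:2 → peak 6
Best is Activity 4@5, peak 6.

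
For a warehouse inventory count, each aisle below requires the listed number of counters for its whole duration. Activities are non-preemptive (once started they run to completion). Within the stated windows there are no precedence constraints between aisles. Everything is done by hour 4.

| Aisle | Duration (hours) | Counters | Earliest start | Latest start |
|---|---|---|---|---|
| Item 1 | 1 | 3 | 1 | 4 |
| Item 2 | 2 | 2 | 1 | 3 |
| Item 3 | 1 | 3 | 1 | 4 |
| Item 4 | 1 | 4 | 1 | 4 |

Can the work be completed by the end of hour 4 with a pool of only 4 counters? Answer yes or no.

no

The minimum achievable peak is 5; 4 < 5, so no feasible schedule stays within the cap.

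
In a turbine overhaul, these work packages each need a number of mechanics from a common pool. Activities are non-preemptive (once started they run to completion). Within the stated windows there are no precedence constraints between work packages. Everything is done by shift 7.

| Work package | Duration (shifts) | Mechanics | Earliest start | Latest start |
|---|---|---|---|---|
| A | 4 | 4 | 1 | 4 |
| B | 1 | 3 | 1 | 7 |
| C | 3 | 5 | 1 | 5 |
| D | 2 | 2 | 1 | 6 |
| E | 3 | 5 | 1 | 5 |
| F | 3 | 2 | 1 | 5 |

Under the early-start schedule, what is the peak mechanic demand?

21

Early-start schedule: A@1, B@1, C@1, D@1, E@1, F@1.
Load per shift: shift 1: 21, shift 2: 18, shift 3: 16, shift 4: 4, shift 5: 0, shift 6: 0, shift 7: 0.
Peak is 21.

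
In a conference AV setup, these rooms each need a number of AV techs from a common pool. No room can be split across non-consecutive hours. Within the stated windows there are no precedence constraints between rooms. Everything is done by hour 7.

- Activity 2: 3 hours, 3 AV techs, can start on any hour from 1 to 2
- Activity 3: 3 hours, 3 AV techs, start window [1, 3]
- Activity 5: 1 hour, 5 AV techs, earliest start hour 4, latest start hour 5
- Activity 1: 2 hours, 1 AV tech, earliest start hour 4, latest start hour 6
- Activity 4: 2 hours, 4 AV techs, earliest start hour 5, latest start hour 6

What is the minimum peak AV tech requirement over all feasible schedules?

6

Schedule Activity 2@1, Activity 3@1, Activity 5@4, Activity 1@4, Activity 4@5: h1:6  h2:6  h3:6  h4:6  h5:5  h6:4  h7:0 — peak 6.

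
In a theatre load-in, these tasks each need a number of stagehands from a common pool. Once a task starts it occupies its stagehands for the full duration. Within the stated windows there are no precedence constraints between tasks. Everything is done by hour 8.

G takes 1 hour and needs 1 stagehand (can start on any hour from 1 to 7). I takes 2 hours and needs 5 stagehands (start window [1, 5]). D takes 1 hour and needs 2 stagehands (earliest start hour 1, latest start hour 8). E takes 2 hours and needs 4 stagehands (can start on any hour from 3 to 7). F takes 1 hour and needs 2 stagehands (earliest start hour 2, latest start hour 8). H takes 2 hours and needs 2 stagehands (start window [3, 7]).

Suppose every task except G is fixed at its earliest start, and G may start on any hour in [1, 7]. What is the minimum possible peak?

G@1: h1:8  h2:7  h3:6  h4:6  h5:0  h6:0  h7:0  h8:0 → peak 8
G@2: h1:7  h2:8  h3:6  h4:6  h5:0  h6:0  h7:0  h8:0 → peak 8
G@3: h1:7  h2:7  h3:7  h4:6  h5:0  h6:0  h7:0  h8:0 → peak 7
G@4: h1:7  h2:7  h3:6  h4:7  h5:0  h6:0  h7:0  h8:0 → peak 7
G@5: h1:7  h2:7  h3:6  h4:6  h5:1  h6:0  h7:0  h8:0 → peak 7
G@6: h1:7  h2:7  h3:6  h4:6  h5:0  h6:1  h7:0  h8:0 → peak 7
G@7: h1:7  h2:7  h3:6  h4:6  h5:0  h6:0  h7:1  h8:0 → peak 7
Best is G@3, peak 7.

7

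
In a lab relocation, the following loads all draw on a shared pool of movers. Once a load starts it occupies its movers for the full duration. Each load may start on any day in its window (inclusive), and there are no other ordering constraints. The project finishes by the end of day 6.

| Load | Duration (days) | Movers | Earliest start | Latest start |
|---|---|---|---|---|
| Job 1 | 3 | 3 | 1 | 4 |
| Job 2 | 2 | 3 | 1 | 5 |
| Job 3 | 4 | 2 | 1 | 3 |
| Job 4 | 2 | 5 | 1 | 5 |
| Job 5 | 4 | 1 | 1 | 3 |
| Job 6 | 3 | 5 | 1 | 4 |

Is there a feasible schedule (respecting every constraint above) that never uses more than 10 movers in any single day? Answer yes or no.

yes

Schedule Job 1@1, Job 2@1, Job 3@1, Job 4@5, Job 5@1, Job 6@4: d1:9  d2:9  d3:6  d4:8  d5:10  d6:10 — peak 10 ≤ 10.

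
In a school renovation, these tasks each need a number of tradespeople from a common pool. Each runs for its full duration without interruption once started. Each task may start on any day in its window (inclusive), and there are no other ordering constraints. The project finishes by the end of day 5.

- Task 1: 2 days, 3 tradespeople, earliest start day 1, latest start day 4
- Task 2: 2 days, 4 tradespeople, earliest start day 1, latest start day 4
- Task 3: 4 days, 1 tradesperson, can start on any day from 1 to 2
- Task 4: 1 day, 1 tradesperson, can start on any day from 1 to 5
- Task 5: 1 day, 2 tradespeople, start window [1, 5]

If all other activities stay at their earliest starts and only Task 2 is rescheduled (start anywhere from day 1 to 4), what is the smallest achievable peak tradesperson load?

Task 2@1: d1:11  d2:8  d3:1  d4:1  d5:0 → peak 11
Task 2@2: d1:7  d2:8  d3:5  d4:1  d5:0 → peak 8
Task 2@3: d1:7  d2:4  d3:5  d4:5  d5:0 → peak 7
Task 2@4: d1:7  d2:4  d3:1  d4:5  d5:4 → peak 7
Best is Task 2@3, peak 7.

7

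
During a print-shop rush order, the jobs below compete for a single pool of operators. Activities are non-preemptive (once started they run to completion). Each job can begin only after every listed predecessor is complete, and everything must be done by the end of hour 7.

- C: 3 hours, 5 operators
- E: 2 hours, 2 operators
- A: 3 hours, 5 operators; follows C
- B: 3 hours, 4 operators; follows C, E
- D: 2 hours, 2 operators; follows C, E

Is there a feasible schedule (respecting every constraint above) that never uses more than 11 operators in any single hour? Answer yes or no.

yes

Schedule C@1, E@1, A@4, B@4, D@4: h1:7  h2:7  h3:5  h4:11  h5:11  h6:9  h7:0 — peak 11 ≤ 11.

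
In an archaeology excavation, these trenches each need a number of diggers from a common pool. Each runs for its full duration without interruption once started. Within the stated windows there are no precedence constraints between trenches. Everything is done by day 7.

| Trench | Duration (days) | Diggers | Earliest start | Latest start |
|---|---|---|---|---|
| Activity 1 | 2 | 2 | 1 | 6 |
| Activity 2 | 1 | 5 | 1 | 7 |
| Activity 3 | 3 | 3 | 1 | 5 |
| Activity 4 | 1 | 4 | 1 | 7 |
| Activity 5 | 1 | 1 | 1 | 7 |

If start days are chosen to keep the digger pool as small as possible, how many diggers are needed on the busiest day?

5

Early-start (Activity 1@1, Activity 2@1, Activity 3@1, Activity 4@1, Activity 5@1) gives peak 15: d1:15  d2:5  d3:3  d4:0  d5:0  d6:0  d7:0.
Shift Activity 2→3, Activity 3→4, Activity 4→7.
Schedule Activity 1@1, Activity 2@3, Activity 3@4, Activity 4@7, Activity 5@1: d1:3  d2:2  d3:5  d4:3  d5:3  d6:3  d7:4 — peak 5.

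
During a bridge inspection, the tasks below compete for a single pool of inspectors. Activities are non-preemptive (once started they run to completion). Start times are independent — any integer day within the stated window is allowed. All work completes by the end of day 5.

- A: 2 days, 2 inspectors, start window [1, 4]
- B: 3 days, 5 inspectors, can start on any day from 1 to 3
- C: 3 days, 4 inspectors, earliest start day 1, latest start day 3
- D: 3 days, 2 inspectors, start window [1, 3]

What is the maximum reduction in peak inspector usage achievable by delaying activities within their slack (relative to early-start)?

Early-start peak: d1:13  d2:13  d3:11  d4:0  d5:0 ⇒ 13.
Leveled (A@1, B@1, C@1, D@3): d1:11  d2:11  d3:11  d4:2  d5:2 ⇒ 11.
Reduction 13 − 11 = 2.

2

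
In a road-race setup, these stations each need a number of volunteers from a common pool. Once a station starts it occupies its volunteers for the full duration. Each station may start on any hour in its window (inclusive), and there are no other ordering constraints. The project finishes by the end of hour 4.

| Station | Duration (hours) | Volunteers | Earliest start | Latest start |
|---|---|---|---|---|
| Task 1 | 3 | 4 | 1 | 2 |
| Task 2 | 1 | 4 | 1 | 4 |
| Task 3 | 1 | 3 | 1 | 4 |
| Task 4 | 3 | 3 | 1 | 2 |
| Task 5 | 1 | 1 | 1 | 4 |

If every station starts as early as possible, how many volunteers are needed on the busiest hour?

15

Early-start schedule: Task 1@1, Task 2@1, Task 3@1, Task 4@1, Task 5@1.
Load per hour: hour 1: 15, hour 2: 7, hour 3: 7, hour 4: 0.
Peak is 15.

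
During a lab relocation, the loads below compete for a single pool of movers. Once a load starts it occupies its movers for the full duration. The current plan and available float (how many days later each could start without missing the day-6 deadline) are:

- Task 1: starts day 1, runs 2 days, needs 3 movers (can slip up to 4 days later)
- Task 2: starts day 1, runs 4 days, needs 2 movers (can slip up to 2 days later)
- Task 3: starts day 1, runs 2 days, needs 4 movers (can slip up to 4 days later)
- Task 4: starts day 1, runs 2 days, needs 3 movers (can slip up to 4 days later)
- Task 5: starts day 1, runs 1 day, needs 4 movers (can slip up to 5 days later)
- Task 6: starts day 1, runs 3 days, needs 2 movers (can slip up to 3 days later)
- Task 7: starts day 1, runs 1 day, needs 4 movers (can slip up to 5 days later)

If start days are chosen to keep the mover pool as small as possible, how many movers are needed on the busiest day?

8

Early-start (Task 1@1, Task 2@1, Task 3@1, Task 4@1, Task 5@1, Task 6@1, Task 7@1) gives peak 22: d1:22  d2:14  d3:4  d4:2  d5:0  d6:0.
Shift Task 3→3, Task 5→5, Task 6→3, Task 7→6.
Schedule Task 1@1, Task 2@1, Task 3@3, Task 4@1, Task 5@5, Task 6@3, Task 7@6: d1:8  d2:8  d3:8  d4:8  d5:6  d6:4 — peak 8.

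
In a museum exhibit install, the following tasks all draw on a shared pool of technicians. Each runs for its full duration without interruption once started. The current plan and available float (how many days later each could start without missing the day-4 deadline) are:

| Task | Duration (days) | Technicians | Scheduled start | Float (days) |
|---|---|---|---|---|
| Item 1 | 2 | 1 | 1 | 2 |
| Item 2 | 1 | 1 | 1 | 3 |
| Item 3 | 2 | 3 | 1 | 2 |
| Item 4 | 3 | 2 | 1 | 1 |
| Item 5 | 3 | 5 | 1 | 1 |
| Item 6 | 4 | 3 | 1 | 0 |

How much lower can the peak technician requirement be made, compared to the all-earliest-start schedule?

2

Early-start peak: d1:15  d2:14  d3:10  d4:3 ⇒ 15.
Leveled (Item 1@1, Item 2@1, Item 3@3, Item 4@1, Item 5@1, Item 6@1): d1:12  d2:11  d3:13  d4:6 ⇒ 13.
Reduction 15 − 13 = 2.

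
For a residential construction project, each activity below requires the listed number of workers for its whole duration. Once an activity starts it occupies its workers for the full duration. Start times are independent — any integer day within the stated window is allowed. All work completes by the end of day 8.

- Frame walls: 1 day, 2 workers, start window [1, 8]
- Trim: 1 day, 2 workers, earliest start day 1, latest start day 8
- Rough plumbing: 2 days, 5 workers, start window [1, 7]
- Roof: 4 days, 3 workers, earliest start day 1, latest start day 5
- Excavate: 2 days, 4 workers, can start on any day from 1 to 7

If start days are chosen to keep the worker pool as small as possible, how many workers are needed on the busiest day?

Early-start (Frame walls@1, Trim@1, Rough plumbing@1, Roof@1, Excavate@1) gives peak 16: d1:16  d2:12  d3:3  d4:3  d5:0  d6:0  d7:0  d8:0.
Shift Trim→2, Rough plumbing→5, Excavate→7.
Schedule Frame walls@1, Trim@2, Rough plumbing@5, Roof@1, Excavate@7: d1:5  d2:5  d3:3  d4:3  d5:5  d6:5  d7:4  d8:4 — peak 5.
Total worker-days = 34 over 8 days ⇒ peak ≥ ⌈34/8⌉ = 5, so 5 is optimal.

5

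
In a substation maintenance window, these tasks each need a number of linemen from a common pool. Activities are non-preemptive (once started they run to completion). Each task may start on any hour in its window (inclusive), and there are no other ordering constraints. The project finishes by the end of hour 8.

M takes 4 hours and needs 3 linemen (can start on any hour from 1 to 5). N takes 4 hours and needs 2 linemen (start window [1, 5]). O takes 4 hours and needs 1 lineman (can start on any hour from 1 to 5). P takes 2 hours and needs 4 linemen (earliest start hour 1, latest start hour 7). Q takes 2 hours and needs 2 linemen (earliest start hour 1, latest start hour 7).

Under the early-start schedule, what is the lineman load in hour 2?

12

At early start, hour 2 has: M, N, O, P, Q.
Demand: 3 + 2 + 1 + 4 + 2 = 12.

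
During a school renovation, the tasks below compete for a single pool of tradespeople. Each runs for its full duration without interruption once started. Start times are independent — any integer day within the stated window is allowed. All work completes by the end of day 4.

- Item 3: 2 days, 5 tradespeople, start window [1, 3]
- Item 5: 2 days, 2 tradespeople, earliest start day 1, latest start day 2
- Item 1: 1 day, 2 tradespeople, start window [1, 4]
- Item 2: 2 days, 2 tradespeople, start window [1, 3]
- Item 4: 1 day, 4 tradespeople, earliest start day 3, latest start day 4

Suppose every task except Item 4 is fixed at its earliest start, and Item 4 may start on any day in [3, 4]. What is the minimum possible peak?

Item 4@3: d1:11  d2:9  d3:4  d4:0 → peak 11
Item 4@4: d1:11  d2:9  d3:0  d4:4 → peak 11
Best is Item 4@3, peak 11.

11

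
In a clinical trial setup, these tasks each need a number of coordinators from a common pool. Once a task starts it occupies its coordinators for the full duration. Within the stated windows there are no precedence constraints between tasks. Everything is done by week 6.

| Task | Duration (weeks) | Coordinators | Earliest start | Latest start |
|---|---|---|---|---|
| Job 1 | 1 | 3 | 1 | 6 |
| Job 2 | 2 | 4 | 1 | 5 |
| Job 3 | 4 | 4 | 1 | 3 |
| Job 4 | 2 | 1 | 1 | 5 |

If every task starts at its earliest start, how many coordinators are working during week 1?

12

At early start, week 1 has: Job 1, Job 2, Job 3, Job 4.
Demand: 3 + 4 + 4 + 1 = 12.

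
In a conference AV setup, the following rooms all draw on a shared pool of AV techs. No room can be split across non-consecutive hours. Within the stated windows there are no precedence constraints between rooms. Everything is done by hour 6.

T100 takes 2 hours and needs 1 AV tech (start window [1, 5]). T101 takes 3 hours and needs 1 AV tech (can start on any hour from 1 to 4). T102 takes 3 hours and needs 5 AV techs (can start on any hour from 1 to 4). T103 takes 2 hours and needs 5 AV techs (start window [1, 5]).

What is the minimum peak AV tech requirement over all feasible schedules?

6

Early-start (T100@1, T101@1, T102@1, T103@1) gives peak 12: h1:12  h2:12  h3:6  h4:0  h5:0  h6:0.
Shift T101→3, T103→4.
Schedule T100@1, T101@3, T102@1, T103@4: h1:6  h2:6  h3:6  h4:6  h5:6  h6:0 — peak 6.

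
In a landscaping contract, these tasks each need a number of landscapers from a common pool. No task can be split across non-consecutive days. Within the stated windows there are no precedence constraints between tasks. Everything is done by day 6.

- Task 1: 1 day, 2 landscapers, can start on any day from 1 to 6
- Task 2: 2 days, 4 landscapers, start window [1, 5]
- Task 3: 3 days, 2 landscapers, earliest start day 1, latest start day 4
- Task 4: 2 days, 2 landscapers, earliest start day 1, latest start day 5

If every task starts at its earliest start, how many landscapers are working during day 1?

10

At early start, day 1 has: Task 1, Task 2, Task 3, Task 4.
Demand: 2 + 4 + 2 + 2 = 10.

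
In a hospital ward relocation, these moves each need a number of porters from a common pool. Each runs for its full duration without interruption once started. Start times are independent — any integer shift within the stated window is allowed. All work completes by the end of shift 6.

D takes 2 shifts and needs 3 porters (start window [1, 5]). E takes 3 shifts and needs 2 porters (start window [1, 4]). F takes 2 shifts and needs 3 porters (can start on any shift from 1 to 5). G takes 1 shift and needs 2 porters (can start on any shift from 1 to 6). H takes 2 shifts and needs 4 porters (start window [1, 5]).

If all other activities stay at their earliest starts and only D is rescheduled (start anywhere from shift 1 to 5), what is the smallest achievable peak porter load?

D@1: s1:14  s2:12  s3:2  s4:0  s5:0  s6:0 → peak 14
D@2: s1:11  s2:12  s3:5  s4:0  s5:0  s6:0 → peak 12
D@3: s1:11  s2:9  s3:5  s4:3  s5:0  s6:0 → peak 11
D@4: s1:11  s2:9  s3:2  s4:3  s5:3  s6:0 → peak 11
D@5: s1:11  s2:9  s3:2  s4:0  s5:3  s6:3 → peak 11
Best is D@3, peak 11.

11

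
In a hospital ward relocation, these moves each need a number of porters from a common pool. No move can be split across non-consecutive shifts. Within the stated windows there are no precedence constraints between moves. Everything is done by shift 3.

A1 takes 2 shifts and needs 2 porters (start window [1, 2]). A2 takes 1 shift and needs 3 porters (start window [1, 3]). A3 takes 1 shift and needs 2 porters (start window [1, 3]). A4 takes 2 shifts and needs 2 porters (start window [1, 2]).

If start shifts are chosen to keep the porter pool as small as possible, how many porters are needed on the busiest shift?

Early-start (A1@1, A2@1, A3@1, A4@1) gives peak 9: s1:9  s2:4  s3:0.
Shift A3→3, A4→2.
Schedule A1@1, A2@1, A3@3, A4@2: s1:5  s2:4  s3:4 — peak 5.
Total porter-shifts = 13 over 3 shifts ⇒ peak ≥ ⌈13/3⌉ = 5, so 5 is optimal.

5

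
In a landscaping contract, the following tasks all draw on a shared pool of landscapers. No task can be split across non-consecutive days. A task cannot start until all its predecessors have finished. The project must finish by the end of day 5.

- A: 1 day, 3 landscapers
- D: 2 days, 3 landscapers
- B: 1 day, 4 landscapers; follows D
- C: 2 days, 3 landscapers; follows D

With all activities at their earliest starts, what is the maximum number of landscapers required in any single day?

7

Early-start schedule: A@1, D@1, B@3, C@3.
Load per day: day 1: 6, day 2: 3, day 3: 7, day 4: 3, day 5: 0.
Peak is 7.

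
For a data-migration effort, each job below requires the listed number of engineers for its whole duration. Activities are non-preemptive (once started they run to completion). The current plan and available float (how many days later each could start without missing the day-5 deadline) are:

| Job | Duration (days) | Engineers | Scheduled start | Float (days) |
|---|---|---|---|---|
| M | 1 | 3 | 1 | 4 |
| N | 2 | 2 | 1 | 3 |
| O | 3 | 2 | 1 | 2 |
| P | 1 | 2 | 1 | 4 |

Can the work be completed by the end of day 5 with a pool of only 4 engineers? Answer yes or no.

yes

Schedule M@1, N@2, O@2, P@4: d1:3  d2:4  d3:4  d4:4  d5:0 — peak 4 ≤ 4.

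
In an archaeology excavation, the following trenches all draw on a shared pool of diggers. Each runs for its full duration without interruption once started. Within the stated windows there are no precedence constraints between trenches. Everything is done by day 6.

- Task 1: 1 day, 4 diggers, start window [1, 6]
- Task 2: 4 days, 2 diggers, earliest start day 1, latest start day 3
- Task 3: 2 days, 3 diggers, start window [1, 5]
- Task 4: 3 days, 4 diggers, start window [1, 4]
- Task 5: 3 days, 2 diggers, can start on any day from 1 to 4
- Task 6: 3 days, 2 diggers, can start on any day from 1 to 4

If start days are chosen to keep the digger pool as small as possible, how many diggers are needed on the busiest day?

8

Early-start (Task 1@1, Task 2@1, Task 3@1, Task 4@1, Task 5@1, Task 6@1) gives peak 17: d1:17  d2:13  d3:10  d4:2  d5:0  d6:0.
Shift Task 3→2, Task 4→4, Task 6→4.
Schedule Task 1@1, Task 2@1, Task 3@2, Task 4@4, Task 5@1, Task 6@4: d1:8  d2:7  d3:7  d4:8  d5:6  d6:6 — peak 8.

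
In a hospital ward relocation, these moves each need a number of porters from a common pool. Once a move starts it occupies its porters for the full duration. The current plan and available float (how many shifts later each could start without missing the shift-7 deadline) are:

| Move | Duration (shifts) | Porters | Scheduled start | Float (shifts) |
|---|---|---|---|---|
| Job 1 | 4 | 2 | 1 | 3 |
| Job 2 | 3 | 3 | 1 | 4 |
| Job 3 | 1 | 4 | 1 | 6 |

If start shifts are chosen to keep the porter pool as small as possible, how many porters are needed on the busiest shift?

5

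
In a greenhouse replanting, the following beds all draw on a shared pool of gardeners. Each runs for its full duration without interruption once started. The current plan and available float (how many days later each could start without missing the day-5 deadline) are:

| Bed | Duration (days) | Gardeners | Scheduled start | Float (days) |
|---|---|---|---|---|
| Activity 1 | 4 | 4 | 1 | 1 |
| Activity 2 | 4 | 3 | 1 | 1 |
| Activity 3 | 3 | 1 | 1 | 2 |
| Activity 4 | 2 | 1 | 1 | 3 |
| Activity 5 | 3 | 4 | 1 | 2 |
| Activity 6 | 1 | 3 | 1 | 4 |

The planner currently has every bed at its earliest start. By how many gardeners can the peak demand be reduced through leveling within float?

4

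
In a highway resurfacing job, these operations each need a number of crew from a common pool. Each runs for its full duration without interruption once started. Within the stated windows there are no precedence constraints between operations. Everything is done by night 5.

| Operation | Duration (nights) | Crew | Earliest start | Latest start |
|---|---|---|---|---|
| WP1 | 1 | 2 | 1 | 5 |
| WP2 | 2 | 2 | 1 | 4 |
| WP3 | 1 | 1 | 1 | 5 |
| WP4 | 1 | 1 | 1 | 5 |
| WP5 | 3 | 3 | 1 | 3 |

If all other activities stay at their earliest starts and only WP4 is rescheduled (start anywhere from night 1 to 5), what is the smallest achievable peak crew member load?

8

WP4@1: n1:9  n2:5  n3:3  n4:0  n5:0 → peak 9
WP4@2: n1:8  n2:6  n3:3  n4:0  n5:0 → peak 8
WP4@3: n1:8  n2:5  n3:4  n4:0  n5:0 → peak 8
WP4@4: n1:8  n2:5  n3:3  n4:1  n5:0 → peak 8
WP4@5: n1:8  n2:5  n3:3  n4:0  n5:1 → peak 8
Best is WP4@2, peak 8.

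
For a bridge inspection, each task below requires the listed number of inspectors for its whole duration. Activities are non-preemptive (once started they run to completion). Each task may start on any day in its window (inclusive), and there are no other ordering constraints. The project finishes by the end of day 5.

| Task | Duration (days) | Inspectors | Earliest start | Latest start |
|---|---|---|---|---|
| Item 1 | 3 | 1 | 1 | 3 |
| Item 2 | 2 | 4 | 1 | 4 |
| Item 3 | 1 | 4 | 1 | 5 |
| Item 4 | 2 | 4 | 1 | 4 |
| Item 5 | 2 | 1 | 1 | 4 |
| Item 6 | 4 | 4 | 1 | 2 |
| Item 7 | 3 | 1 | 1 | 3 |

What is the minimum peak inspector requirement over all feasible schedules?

Early-start (Item 1@1, Item 2@1, Item 3@1, Item 4@1, Item 5@1, Item 6@1, Item 7@1) gives peak 19: d1:19  d2:15  d3:6  d4:4  d5:0.
Shift Item 4→3, Item 6→2, Item 7→3.
Schedule Item 1@1, Item 2@1, Item 3@1, Item 4@3, Item 5@1, Item 6@2, Item 7@3: d1:10  d2:10  d3:10  d4:9  d5:5 — peak 10.

10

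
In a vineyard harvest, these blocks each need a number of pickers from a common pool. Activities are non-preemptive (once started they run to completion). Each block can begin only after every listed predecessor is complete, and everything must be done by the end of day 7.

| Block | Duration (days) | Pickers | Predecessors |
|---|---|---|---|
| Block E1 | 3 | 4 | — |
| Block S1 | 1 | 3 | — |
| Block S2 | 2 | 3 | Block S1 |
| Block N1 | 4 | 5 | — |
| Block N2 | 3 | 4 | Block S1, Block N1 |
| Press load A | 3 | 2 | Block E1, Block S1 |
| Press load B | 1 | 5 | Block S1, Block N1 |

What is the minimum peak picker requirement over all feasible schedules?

11

Early-start (Block E1@1, Block S1@1, Block S2@2, Block N1@1, Block N2@5, Press load A@4, Press load B@5) gives peak 12: d1:12  d2:12  d3:12  d4:7  d5:11  d6:6  d7:4.
Shift Block S1→4, Block S2→5, Press load A→5, Press load B→7.
Schedule Block E1@1, Block S1@4, Block S2@5, Block N1@1, Block N2@5, Press load A@5, Press load B@7: d1:9  d2:9  d3:9  d4:8  d5:9  d6:9  d7:11 — peak 11.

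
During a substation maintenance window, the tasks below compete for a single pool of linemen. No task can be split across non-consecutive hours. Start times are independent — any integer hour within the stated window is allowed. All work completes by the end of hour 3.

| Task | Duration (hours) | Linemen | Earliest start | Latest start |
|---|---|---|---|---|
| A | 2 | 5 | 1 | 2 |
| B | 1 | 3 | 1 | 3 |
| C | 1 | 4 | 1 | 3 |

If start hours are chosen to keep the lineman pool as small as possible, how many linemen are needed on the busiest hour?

Early-start (A@1, B@1, C@1) gives peak 12: h1:12  h2:5  h3:0.
Shift B→3, C→3.
Schedule A@1, B@3, C@3: h1:5  h2:5  h3:7 — peak 7.
No arrangement of the 18 feasible schedules does better.

7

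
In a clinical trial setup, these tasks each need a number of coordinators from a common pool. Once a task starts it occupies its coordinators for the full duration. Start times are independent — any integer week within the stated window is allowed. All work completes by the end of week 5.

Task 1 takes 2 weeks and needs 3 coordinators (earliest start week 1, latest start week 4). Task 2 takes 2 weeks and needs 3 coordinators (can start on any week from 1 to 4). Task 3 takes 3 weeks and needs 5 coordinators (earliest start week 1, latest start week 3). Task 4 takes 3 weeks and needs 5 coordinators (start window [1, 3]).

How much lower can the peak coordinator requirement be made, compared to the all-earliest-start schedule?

Early-start peak: w1:16  w2:16  w3:10  w4:0  w5:0 ⇒ 16.
Leveled (Task 1@1, Task 2@1, Task 3@3, Task 4@3): w1:6  w2:6  w3:10  w4:10  w5:10 ⇒ 10.
Reduction 16 − 10 = 6.

6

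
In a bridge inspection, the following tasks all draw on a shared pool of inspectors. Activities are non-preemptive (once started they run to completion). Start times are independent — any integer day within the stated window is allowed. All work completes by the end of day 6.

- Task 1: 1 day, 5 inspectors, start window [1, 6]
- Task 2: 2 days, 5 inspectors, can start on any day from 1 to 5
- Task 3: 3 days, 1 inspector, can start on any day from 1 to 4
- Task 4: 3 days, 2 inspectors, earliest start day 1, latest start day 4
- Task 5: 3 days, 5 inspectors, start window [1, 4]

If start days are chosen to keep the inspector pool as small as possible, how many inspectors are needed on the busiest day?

Early-start (Task 1@1, Task 2@1, Task 3@1, Task 4@1, Task 5@1) gives peak 18: d1:18  d2:13  d3:8  d4:0  d5:0  d6:0.
Shift Task 2→2, Task 4→4, Task 5→4.
Schedule Task 1@1, Task 2@2, Task 3@1, Task 4@4, Task 5@4: d1:6  d2:6  d3:6  d4:7  d5:7  d6:7 — peak 7.
Total inspector-days = 39 over 6 days ⇒ peak ≥ ⌈39/6⌉ = 7, so 7 is optimal.

7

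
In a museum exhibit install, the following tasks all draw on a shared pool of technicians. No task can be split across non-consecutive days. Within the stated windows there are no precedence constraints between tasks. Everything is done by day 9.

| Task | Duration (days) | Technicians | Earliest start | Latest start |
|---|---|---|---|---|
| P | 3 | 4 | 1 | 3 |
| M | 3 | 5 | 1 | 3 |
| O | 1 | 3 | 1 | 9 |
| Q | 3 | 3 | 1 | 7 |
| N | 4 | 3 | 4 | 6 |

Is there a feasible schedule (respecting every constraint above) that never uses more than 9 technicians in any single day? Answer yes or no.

yes

Schedule P@1, M@1, O@4, Q@4, N@4: d1:9  d2:9  d3:9  d4:9  d5:6  d6:6  d7:3  d8:0  d9:0 — peak 9 ≤ 9.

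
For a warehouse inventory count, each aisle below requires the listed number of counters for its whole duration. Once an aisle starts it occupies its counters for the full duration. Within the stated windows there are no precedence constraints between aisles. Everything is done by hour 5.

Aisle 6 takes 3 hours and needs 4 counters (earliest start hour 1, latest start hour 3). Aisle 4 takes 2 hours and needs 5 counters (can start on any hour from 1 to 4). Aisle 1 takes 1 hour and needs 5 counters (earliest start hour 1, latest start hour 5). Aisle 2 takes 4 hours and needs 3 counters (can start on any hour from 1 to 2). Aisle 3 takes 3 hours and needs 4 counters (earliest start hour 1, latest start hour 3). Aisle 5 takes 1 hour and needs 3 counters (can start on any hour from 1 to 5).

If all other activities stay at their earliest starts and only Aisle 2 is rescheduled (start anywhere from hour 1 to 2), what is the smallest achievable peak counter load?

Aisle 2@1: h1:24  h2:16  h3:11  h4:3  h5:0 → peak 24
Aisle 2@2: h1:21  h2:16  h3:11  h4:3  h5:3 → peak 21
Best is Aisle 2@2, peak 21.

21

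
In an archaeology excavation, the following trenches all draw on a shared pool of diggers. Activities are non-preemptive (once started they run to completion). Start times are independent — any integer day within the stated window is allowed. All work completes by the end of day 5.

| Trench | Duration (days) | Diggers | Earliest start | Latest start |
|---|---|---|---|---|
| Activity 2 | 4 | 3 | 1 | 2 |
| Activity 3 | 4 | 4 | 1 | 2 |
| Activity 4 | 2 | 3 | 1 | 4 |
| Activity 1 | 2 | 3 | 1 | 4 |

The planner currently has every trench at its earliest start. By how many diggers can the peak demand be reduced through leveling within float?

3

Early-start peak: d1:13  d2:13  d3:7  d4:7  d5:0 ⇒ 13.
Leveled (Activity 2@1, Activity 3@1, Activity 4@1, Activity 1@3): d1:10  d2:10  d3:10  d4:10  d5:0 ⇒ 10.
Reduction 13 − 10 = 3.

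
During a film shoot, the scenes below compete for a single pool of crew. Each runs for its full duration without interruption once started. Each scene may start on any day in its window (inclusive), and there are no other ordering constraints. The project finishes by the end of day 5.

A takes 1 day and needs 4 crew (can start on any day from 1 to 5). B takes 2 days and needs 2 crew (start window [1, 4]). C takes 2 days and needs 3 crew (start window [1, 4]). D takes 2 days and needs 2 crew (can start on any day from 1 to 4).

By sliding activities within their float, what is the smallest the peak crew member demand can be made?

4

Early-start (A@1, B@1, C@1, D@1) gives peak 11: d1:11  d2:7  d3:0  d4:0  d5:0.
Shift B→2, C→4, D→2.
Schedule A@1, B@2, C@4, D@2: d1:4  d2:4  d3:4  d4:3  d5:3 — peak 4.
Total crew member-days = 18 over 5 days ⇒ peak ≥ ⌈18/5⌉ = 4, so 4 is optimal.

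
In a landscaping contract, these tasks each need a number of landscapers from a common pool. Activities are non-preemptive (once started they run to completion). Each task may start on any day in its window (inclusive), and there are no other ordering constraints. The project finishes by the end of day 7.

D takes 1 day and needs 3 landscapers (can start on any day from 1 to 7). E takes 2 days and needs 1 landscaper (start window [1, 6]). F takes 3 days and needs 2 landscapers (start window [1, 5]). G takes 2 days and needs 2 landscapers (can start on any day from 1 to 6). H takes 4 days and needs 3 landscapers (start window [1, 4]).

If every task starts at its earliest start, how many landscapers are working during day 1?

11

At early start, day 1 has: D, E, F, G, H.
Demand: 3 + 1 + 2 + 2 + 3 = 11.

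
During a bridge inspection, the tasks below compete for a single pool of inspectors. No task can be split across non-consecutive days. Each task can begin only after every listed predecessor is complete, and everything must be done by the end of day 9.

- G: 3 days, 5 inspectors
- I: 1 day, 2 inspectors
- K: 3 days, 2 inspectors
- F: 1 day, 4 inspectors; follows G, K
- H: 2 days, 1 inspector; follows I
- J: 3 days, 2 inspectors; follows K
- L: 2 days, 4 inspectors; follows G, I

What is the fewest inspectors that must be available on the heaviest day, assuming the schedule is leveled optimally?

Early-start (G@1, I@1, K@1, F@4, H@2, J@4, L@4) gives peak 10: d1:9  d2:8  d3:8  d4:10  d5:6  d6:2  d7:0  d8:0  d9:0.
Shift I→4, K→4, F→7, H→5, J→7, L→8.
Schedule G@1, I@4, K@4, F@7, H@5, J@7, L@8: d1:5  d2:5  d3:5  d4:4  d5:3  d6:3  d7:6  d8:6  d9:6 — peak 6.

6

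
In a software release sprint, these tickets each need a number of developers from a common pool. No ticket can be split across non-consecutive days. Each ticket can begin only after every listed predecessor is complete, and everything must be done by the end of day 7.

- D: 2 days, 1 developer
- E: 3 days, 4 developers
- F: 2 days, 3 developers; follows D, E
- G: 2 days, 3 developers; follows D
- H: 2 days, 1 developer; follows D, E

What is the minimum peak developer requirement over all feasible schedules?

5

Early-start (D@1, E@1, F@4, G@3, H@4) gives peak 7: d1:5  d2:5  d3:7  d4:7  d5:4  d6:0  d7:0.
Shift G→6.
Schedule D@1, E@1, F@4, G@6, H@4: d1:5  d2:5  d3:4  d4:4  d5:4  d6:3  d7:3 — peak 5.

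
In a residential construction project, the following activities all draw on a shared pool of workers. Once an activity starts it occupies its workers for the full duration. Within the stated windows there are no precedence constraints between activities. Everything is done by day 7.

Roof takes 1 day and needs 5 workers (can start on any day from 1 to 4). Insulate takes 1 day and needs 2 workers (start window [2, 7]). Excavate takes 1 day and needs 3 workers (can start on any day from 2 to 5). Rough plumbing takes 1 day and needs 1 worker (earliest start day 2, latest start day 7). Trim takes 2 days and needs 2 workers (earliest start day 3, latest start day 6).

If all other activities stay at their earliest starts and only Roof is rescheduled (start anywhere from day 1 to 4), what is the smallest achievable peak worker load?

Roof@1: d1:5  d2:6  d3:2  d4:2  d5:0  d6:0  d7:0 → peak 6
Roof@2: d1:0  d2:11  d3:2  d4:2  d5:0  d6:0  d7:0 → peak 11
Roof@3: d1:0  d2:6  d3:7  d4:2  d5:0  d6:0  d7:0 → peak 7
Roof@4: d1:0  d2:6  d3:2  d4:7  d5:0  d6:0  d7:0 → peak 7
Best is Roof@1, peak 6.

6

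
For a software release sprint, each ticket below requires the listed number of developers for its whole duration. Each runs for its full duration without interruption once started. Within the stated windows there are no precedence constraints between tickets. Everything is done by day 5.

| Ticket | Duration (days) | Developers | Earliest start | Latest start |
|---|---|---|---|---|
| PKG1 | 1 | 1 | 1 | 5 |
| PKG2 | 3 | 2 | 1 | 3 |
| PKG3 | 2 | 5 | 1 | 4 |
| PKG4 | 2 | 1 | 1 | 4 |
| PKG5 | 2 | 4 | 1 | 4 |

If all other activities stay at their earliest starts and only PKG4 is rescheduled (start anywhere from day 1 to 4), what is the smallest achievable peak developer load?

12

PKG4@1: d1:13  d2:12  d3:2  d4:0  d5:0 → peak 13
PKG4@2: d1:12  d2:12  d3:3  d4:0  d5:0 → peak 12
PKG4@3: d1:12  d2:11  d3:3  d4:1  d5:0 → peak 12
PKG4@4: d1:12  d2:11  d3:2  d4:1  d5:1 → peak 12
Best is PKG4@2, peak 12.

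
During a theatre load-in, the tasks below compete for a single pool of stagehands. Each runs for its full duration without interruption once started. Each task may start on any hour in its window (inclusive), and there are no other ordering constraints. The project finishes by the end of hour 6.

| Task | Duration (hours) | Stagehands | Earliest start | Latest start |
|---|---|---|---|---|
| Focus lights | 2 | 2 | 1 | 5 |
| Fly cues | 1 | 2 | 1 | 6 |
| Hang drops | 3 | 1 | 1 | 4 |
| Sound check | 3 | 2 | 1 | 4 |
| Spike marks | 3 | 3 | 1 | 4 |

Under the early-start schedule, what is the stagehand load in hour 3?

At early start, hour 3 has: Hang drops, Sound check, Spike marks.
Demand: 1 + 2 + 3 = 6.

6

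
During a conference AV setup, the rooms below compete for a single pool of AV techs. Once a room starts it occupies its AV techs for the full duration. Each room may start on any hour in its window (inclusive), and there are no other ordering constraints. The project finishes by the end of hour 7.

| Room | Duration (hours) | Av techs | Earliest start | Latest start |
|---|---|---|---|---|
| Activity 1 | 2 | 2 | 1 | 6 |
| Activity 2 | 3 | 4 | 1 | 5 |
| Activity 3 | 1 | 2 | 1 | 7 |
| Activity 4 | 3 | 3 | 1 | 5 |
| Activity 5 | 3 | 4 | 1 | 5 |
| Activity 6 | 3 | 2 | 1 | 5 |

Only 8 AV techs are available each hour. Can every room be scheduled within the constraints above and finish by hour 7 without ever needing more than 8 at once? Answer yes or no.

yes

Schedule Activity 1@1, Activity 2@1, Activity 3@1, Activity 4@4, Activity 5@5, Activity 6@2: h1:8  h2:8  h3:6  h4:5  h5:7  h6:7  h7:4 — peak 8 ≤ 8.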